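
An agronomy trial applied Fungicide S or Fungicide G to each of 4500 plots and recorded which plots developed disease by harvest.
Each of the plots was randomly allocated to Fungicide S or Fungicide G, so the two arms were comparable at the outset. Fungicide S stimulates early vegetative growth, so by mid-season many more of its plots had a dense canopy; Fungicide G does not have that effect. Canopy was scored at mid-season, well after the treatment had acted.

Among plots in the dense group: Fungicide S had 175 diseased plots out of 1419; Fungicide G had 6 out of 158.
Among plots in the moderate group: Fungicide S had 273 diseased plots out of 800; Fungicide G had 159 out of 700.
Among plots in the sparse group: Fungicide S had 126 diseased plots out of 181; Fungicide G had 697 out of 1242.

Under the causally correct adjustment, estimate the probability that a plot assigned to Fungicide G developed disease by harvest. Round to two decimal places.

0.41

Fungicide G is lower inside every mid-season canopy stratum but Fungicide S is lower in aggregate. Whether to stratify depends on how mid-season canopy relates to the fungicide.
Stratifying would compare fungicides among plots the fungicides themselves sorted into mid-season canopy groups — a form of selection on an intermediate. The unconditioned pooled rates give the total causal effect.
So P(outcome | do(Fungicide G)) is just the pooled rate for Fungicide G: 862/2100 = 0.410.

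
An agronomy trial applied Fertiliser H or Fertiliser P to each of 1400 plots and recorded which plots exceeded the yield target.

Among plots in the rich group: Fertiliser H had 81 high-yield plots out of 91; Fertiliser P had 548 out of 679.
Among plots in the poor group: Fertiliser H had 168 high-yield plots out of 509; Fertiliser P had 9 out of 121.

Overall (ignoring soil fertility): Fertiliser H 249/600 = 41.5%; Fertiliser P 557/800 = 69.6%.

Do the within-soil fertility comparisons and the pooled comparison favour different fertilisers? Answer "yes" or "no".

Within each soil fertility level (rich 89.0% vs 80.7%; poor 33.0% vs 7.4%), Fertiliser H has the higher rate every time. Pooled: 41.5% vs 69.6% — Fertiliser P has the higher rate overall. The two comparisons disagree.

yes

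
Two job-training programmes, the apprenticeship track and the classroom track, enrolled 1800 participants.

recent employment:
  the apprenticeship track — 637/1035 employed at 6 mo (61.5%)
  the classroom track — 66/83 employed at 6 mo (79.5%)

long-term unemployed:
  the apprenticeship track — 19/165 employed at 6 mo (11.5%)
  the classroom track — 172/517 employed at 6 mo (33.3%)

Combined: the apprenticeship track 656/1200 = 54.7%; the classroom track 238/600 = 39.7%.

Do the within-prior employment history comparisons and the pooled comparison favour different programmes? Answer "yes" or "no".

Within each prior employment history level (recent employment 61.5% vs 79.5%; long-term unemployed 11.5% vs 33.3%), the classroom track has the higher rate every time. Pooled: 54.7% vs 39.7% — the apprenticeship track has the higher rate overall. The two comparisons disagree.

yes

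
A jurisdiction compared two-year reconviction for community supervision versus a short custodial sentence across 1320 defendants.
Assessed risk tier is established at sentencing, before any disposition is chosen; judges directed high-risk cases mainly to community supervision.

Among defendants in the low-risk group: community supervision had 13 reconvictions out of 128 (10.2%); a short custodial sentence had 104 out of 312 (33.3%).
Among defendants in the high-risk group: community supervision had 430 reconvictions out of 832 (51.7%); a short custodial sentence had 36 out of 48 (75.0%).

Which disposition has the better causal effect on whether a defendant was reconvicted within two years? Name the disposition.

Assessed risk tier differs across dispositions for reasons unrelated to any effect of the disposition itself, and it separately predicts the outcome — a classic confounder. We must compare within assessed risk tier levels.
Within each level — low-risk: 10.2% vs 33.3%; high-risk: 51.7% vs 75.0% — community supervision is lower every time.

community supervision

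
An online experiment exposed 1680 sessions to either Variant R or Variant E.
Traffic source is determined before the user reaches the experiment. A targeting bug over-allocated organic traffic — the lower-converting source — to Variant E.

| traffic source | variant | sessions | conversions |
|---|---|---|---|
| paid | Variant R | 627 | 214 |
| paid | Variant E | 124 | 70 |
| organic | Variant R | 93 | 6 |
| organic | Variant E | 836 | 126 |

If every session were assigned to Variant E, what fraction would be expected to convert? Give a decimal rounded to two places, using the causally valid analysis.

Variant E is higher inside every traffic source stratum but Variant R is higher in aggregate. Whether to stratify depends on how traffic source relates to the variant.
Nothing the variant does changes traffic source; the imbalance is an allocation artefact. With traffic source also predicting the outcome, the pooled figure is confounded, and the within-stratum comparison is the causal one.
Standardising Variant E to the population traffic source mix: 0.447·70/124 + 0.553·126/836 = 0.336.

0.34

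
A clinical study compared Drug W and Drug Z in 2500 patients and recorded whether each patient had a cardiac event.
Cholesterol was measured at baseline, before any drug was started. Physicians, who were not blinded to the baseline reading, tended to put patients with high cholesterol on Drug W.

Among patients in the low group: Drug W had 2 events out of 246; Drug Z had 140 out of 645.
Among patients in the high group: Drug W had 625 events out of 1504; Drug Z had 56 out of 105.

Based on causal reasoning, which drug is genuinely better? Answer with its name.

Drug W

The stratified and pooled comparisons disagree (Drug W wins within each cholesterol; Drug Z wins overall), so the answer turns on the causal role of cholesterol.
The imbalance in cholesterol arose from how patients were allocated, not from anything the drug did; and cholesterol independently affects the outcome. The pooled gap is confounded — condition on cholesterol.
Within each level — low: 0.8% vs 21.7%; high: 41.6% vs 53.3% — Drug W is lower every time.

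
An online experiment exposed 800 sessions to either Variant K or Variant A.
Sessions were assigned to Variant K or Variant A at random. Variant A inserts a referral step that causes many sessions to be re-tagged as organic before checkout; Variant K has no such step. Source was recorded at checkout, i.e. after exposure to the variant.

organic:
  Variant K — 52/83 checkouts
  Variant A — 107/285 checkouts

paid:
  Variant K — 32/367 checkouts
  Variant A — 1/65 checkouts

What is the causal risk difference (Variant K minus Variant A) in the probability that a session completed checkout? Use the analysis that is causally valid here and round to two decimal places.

Because the variant influences traffic source, traffic source is a post-treatment mediator, not a confounder. Stratifying on it would bias the estimate; the causal effect is the crude pooled difference.
The causal difference is the pooled difference: 0.187 − 0.309 = -0.122.

-0.12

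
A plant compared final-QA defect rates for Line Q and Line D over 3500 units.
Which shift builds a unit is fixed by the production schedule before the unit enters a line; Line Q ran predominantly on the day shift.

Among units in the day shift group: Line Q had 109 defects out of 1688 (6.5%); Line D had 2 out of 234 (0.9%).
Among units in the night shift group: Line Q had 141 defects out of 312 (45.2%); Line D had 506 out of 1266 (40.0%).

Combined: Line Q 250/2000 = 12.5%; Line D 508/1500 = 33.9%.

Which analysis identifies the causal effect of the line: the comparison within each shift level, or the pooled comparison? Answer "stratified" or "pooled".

Shift satisfies the back-door criterion: it is not a descendant of the line, and it blocks the spurious path from line to outcome. Adjusting for it (i.e., using the within-shift rates) gives the causal effect.
Within each level — day shift: 6.5% vs 0.9%; night shift: 45.2% vs 40.0% — Line D is lower every time.

stratified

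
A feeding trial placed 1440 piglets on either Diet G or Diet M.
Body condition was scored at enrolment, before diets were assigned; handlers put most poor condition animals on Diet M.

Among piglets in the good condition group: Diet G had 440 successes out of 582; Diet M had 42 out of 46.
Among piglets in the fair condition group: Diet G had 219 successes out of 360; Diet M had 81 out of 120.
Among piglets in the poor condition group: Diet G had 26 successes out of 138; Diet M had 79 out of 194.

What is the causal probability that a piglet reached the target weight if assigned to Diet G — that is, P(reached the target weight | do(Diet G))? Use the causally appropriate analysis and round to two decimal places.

0.58

Diet M is higher inside every starting body condition stratum but Diet G is higher in aggregate. Whether to stratify depends on how starting body condition relates to the diet.
Starting body condition satisfies the back-door criterion: it is not a descendant of the diet, and it blocks the spurious path from diet to outcome. Adjusting for it (i.e., using the within-starting body condition rates) gives the causal effect.
Standardising Diet G to the population starting body condition mix: 0.436·440/582 + 0.333·219/360 + 0.231·26/138 = 0.576.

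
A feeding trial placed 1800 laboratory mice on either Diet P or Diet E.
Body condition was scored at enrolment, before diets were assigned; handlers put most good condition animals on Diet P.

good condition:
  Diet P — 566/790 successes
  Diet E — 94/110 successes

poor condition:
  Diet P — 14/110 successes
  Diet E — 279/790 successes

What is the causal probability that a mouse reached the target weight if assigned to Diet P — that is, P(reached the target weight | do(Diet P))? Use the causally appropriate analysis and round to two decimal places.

0.42

Within every starting body condition level Diet E has the higher rate, yet pooled Diet P does — Simpson's reversal.
Nothing the diet does changes starting body condition; the imbalance is an allocation artefact. With starting body condition also predicting the outcome, the pooled figure is confounded, and the within-stratum comparison is the causal one.
Standardising Diet P to the population starting body condition mix: 0.500·566/790 + 0.500·14/110 = 0.422.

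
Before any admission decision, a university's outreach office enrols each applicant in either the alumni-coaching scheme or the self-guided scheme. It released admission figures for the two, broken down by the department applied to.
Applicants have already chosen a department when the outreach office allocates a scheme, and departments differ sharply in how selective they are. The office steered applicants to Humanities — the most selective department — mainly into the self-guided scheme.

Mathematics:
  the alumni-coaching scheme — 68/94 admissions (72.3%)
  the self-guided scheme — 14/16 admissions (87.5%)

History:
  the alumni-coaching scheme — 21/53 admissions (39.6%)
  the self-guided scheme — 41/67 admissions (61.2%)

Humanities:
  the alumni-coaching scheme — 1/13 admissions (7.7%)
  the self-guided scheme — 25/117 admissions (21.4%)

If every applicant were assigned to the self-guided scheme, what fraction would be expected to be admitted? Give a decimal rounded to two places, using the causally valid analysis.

The department-specific comparison favours the self-guided scheme throughout, but the pooled figures favour the alumni-coaching scheme. The question is whether to condition on department.
The imbalance in department arose from how applicants were allocated, not from anything the outreach scheme did; and department independently affects the outcome. The pooled gap is confounded — condition on department.
Standardising the self-guided scheme to the population department mix: 0.306·14/16 + 0.333·41/67 + 0.361·25/117 = 0.549.

0.55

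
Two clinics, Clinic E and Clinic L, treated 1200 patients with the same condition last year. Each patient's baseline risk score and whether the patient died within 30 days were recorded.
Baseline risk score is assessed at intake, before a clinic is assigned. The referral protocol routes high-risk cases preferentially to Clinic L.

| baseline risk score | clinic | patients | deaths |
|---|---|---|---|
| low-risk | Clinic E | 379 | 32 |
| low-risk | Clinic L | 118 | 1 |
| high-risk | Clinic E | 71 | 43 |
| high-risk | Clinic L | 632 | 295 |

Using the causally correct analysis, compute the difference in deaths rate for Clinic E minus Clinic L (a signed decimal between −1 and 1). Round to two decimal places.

Baseline risk score is set before the clinic has any effect — it is not caused by the clinic — and it independently drives the outcome. That makes it a confounder, so the causal comparison is within baseline risk score levels.
Adjusting over the population distribution of baseline risk score: 0.414·(0.084−0.008) + 0.586·(0.606−0.467) = +0.113.

+0.11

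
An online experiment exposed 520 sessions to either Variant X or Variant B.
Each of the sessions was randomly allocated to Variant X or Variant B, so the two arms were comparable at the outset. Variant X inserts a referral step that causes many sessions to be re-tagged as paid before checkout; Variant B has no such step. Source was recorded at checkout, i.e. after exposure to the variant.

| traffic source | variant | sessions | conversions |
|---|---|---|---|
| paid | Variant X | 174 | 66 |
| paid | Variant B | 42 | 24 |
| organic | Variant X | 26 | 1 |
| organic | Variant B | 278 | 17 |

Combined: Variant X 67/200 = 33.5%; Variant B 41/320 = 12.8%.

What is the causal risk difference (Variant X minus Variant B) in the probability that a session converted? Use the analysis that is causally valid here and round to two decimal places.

Traffic source here is a post-treatment variable shaped by the variant; conditioning on it would introduce bias rather than remove it. The overall comparison is the causal one.
The causal difference is the pooled difference: 0.335 − 0.128 = +0.207.

+0.21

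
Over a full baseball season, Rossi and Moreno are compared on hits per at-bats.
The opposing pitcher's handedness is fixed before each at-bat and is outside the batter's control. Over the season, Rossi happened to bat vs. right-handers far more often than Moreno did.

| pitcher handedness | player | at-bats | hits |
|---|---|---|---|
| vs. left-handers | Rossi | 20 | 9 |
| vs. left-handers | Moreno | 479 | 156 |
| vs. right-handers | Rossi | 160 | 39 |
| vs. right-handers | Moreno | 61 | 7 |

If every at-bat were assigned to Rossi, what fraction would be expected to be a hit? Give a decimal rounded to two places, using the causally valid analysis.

0.39

Since pitcher handedness is a pre-existing factor (not a product of the player) and it affects the outcome on its own, it is a confounder. The stratified rates, not the pooled rate, identify the causal effect.
Standardising Rossi to the population pitcher handedness mix: 0.693·9/20 + 0.307·39/160 = 0.387.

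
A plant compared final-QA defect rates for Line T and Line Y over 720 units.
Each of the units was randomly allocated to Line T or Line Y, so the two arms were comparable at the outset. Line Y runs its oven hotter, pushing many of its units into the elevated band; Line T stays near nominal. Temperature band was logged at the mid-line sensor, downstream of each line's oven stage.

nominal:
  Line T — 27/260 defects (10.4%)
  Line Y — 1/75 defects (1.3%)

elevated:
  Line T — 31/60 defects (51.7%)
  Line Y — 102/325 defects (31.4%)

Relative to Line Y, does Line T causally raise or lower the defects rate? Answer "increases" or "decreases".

decreases

In-process temperature band is downstream of the line. One should not condition on a consequence of treatment, so the overall rates are the right comparison.
Pooled: Line T 18.1% vs Line Y 25.8%; Line T is lower overall.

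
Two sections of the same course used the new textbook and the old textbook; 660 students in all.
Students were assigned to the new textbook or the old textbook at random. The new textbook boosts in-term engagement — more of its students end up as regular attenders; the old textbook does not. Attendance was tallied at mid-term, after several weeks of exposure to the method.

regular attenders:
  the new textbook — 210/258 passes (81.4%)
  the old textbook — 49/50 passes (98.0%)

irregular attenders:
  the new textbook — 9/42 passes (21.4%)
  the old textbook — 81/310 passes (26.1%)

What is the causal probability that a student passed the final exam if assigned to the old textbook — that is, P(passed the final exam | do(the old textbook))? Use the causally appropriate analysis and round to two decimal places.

0.36

The stratified and pooled comparisons disagree (the old textbook wins within each mid-term attendance; the new textbook wins overall), so the answer turns on the causal role of mid-term attendance.
Mid-term attendance is downstream of the teaching method. One should not condition on a consequence of treatment, so the overall rates are the right comparison.
So P(outcome | do(the old textbook)) is just the pooled rate for the old textbook: 130/360 = 0.361.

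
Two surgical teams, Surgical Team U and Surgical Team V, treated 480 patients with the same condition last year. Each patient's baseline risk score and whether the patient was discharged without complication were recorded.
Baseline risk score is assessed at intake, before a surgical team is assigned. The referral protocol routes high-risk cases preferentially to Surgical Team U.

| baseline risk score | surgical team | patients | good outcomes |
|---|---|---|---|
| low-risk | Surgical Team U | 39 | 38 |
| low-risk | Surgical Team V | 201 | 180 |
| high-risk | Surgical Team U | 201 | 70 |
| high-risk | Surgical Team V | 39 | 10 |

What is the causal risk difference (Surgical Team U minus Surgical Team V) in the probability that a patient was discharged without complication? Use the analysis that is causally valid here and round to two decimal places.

Baseline risk score satisfies the back-door criterion: it is not a descendant of the surgical team, and it blocks the spurious path from surgical team to outcome. Adjusting for it (i.e., using the within-baseline risk score rates) gives the causal effect.
Adjusting over the population distribution of baseline risk score: 0.500·(0.974−0.896) + 0.500·(0.348−0.256) = +0.085.

+0.09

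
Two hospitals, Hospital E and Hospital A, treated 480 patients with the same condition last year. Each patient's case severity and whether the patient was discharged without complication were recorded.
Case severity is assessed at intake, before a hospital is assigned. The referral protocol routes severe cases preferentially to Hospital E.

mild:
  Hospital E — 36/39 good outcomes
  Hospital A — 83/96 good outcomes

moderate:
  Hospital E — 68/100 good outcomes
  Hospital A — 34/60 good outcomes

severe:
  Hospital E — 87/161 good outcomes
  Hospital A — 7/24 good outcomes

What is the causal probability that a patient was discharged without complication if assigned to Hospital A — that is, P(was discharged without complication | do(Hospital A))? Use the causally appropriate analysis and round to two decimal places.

0.54

The case severity-specific comparison favours Hospital E throughout, but the pooled figures favour Hospital A. The question is whether to condition on case severity.
Case severity differs across hospitals for reasons unrelated to any effect of the hospital itself, and it separately predicts the outcome — a classic confounder. We must compare within case severity levels.
Standardising Hospital A to the population case severity mix: 0.281·83/96 + 0.333·34/60 + 0.385·7/24 = 0.544.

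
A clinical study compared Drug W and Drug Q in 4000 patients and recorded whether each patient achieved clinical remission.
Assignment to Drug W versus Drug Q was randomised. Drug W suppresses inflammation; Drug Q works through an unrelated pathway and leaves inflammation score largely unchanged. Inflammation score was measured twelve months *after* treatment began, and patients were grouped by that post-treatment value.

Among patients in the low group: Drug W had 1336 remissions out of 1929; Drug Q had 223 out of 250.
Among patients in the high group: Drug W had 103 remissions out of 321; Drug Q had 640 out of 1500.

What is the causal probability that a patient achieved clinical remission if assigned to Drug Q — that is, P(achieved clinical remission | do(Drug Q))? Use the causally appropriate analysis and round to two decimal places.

Inflammation score is downstream of the drug. One should not condition on a consequence of treatment, so the overall rates are the right comparison.
So P(outcome | do(Drug Q)) is just the pooled rate for Drug Q: 863/1750 = 0.493.

0.49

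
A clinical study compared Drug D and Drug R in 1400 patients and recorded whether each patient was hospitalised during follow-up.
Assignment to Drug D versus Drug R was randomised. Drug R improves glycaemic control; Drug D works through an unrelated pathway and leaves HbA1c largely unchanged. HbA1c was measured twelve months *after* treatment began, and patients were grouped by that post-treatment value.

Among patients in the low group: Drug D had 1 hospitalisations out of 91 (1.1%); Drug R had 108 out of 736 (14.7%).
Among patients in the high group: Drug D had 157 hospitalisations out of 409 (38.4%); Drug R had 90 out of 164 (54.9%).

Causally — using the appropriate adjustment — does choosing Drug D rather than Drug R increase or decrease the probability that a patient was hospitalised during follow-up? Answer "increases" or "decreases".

increases

Because the drug influences HbA1c, HbA1c is a post-treatment mediator, not a confounder. Stratifying on it would bias the estimate; the causal effect is the crude pooled difference.
Pooled: Drug D 31.6% vs Drug R 22.0%; Drug R is lower overall.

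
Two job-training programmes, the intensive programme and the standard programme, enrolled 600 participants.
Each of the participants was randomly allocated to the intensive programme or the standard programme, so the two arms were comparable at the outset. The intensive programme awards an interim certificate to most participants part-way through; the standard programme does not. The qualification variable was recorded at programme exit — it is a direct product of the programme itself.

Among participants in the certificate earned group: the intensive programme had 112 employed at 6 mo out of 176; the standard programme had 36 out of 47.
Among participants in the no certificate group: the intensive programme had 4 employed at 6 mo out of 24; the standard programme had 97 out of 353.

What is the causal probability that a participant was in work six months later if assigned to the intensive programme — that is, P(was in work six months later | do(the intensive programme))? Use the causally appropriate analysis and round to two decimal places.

0.58

Qualification attained during the programme here is a post-treatment variable shaped by the programme; conditioning on it would introduce bias rather than remove it. The overall comparison is the causal one.
So P(outcome | do(the intensive programme)) is just the pooled rate for the intensive programme: 116/200 = 0.580.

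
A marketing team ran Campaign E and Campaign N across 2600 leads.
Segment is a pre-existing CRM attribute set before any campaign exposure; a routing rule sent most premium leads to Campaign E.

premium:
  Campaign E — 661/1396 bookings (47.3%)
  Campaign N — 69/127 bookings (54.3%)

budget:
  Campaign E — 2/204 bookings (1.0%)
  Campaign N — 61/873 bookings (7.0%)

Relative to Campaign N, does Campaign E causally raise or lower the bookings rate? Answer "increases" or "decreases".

decreases

Campaign N is higher inside every customer segment stratum but Campaign E is higher in aggregate. Whether to stratify depends on how customer segment relates to the campaign.
The imbalance in customer segment arose from how leads were allocated, not from anything the campaign did; and customer segment independently affects the outcome. The pooled gap is confounded — condition on customer segment.
Within each level — premium: 47.3% vs 54.3%; budget: 1.0% vs 7.0% — Campaign N is higher every time.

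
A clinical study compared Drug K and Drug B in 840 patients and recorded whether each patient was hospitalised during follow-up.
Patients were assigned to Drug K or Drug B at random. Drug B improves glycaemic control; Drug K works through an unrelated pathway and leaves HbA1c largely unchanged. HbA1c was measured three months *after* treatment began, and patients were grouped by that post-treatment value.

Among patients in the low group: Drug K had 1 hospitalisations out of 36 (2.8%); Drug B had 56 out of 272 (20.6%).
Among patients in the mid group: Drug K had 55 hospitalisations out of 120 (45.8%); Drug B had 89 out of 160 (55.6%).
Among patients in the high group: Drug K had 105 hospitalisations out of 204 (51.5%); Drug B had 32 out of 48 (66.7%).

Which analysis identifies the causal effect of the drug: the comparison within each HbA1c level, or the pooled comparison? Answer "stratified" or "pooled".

pooled

The HbA1c-specific comparison favours Drug K throughout, but the pooled figures favour Drug B. The question is whether to condition on HbA1c.
Because the drug influences HbA1c, HbA1c is a post-treatment mediator, not a confounder. Stratifying on it would bias the estimate; the causal effect is the crude pooled difference.
Pooled: Drug K 44.7% vs Drug B 36.9%; Drug B is lower overall.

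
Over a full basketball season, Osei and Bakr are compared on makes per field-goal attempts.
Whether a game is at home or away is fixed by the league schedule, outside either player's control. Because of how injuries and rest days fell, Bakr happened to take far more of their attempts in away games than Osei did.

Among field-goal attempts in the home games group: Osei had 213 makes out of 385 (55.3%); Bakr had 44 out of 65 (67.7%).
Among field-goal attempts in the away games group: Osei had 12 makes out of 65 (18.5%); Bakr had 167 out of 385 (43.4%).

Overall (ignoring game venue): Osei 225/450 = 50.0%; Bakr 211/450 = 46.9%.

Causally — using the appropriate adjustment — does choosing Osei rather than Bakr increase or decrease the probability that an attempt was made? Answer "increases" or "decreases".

The game venue-specific comparison favours Bakr throughout, but the pooled figures favour Osei. The question is whether to condition on game venue.
Here game venue is a common cause — it drives both which player a case falls under and the outcome. The crude comparison mixes populations; the stratum-specific rates are the causally relevant ones.
Within each level — home games: 55.3% vs 67.7%; away games: 18.5% vs 43.4% — Bakr is higher every time.

decreases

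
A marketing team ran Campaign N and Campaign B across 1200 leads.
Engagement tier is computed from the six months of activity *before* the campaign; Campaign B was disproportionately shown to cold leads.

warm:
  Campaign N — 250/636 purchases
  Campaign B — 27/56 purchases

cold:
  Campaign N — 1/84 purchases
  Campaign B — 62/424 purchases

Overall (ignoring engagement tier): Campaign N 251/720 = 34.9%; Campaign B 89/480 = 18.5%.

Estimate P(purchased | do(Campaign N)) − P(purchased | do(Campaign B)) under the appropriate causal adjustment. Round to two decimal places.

-0.11

The imbalance in engagement tier arose from how leads were allocated, not from anything the campaign did; and engagement tier independently affects the outcome. The pooled gap is confounded — condition on engagement tier.
Adjusting over the population distribution of engagement tier: 0.577·(0.393−0.482) + 0.423·(0.012−0.146) = -0.108.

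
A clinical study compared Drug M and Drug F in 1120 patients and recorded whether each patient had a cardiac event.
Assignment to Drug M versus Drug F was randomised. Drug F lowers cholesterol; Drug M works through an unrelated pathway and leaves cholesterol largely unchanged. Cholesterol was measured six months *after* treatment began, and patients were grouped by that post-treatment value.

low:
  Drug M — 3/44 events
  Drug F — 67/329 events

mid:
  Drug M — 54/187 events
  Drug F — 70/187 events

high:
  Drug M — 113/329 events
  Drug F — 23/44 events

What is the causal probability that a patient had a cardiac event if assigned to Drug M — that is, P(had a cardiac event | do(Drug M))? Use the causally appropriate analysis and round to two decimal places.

0.30

Drug M is lower inside every cholesterol stratum but Drug F is lower in aggregate. Whether to stratify depends on how cholesterol relates to the drug.
Because the drug influences cholesterol, cholesterol is a post-treatment mediator, not a confounder. Stratifying on it would bias the estimate; the causal effect is the crude pooled difference.
So P(outcome | do(Drug M)) is just the pooled rate for Drug M: 170/560 = 0.304.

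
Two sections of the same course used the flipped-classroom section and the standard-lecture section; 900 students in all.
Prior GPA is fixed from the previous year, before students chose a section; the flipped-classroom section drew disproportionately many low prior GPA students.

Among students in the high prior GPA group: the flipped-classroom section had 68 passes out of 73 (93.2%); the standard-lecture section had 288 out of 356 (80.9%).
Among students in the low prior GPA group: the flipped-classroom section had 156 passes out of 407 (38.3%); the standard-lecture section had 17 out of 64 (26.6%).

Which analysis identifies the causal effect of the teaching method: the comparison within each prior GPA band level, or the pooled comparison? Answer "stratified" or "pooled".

stratified

Since prior GPA band is a pre-existing factor (not a product of the teaching method) and it affects the outcome on its own, it is a confounder. The stratified rates, not the pooled rate, identify the causal effect.
Within each level — high prior GPA: 93.2% vs 80.9%; low prior GPA: 38.3% vs 26.6% — the flipped-classroom section is higher every time.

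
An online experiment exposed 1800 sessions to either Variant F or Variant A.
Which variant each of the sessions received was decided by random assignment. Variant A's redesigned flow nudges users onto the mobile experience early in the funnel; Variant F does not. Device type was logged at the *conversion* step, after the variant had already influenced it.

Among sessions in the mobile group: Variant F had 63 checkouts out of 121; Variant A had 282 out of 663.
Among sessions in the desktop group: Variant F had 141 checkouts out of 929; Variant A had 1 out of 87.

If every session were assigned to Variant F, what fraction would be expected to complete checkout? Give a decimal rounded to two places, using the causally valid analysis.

0.19

Device type lies on the pathway variant → device type → outcome, so adjusting for it blocks the indirect effect. For the total causal effect of variant, use the unadjusted pooled rates.
So P(outcome | do(Variant F)) is just the pooled rate for Variant F: 204/1050 = 0.194.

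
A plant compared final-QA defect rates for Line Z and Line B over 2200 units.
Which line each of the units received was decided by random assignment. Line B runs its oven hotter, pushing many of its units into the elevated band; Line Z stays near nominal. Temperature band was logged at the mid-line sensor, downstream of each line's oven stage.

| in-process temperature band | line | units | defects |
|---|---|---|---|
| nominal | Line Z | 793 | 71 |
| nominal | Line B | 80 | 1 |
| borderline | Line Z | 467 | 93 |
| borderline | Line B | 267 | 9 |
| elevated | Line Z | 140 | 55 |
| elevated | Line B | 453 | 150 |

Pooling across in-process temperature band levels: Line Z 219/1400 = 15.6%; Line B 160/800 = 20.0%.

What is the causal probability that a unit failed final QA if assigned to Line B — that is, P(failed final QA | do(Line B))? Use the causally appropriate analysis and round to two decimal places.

In-process temperature band is recorded after the line and is itself shifted by it — it sits on the causal path from line to outcome. Conditioning on a mediator would strip out part of the effect we want; the pooled comparison gives the total causal effect.
So P(outcome | do(Line B)) is just the pooled rate for Line B: 160/800 = 0.200.

0.20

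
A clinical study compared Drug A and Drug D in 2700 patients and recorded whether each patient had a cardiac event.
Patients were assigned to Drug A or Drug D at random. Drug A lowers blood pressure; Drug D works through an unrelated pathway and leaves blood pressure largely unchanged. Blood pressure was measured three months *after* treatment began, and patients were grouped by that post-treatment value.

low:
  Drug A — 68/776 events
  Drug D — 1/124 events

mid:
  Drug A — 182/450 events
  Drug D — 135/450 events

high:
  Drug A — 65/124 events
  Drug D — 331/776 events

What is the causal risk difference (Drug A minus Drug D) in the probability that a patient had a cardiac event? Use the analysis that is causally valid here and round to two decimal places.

Within every blood pressure level Drug D has the lower rate, yet pooled Drug A does — Simpson's reversal.
Stratifying would compare drugs among patients the drugs themselves sorted into blood pressure groups — a form of selection on an intermediate. The unconditioned pooled rates give the total causal effect.
The causal difference is the pooled difference: 0.233 − 0.346 = -0.113.

-0.11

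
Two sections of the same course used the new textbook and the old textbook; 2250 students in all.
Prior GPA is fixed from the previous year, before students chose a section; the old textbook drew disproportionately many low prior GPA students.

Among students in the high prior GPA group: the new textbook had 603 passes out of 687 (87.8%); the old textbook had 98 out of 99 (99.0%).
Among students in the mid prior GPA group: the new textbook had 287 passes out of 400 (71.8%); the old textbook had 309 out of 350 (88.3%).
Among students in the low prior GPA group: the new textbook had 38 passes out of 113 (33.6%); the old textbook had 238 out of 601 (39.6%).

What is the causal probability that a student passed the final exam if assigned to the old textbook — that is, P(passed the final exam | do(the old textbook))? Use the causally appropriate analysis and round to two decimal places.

The imbalance in prior GPA band arose from how students were allocated, not from anything the teaching method did; and prior GPA band independently affects the outcome. The pooled gap is confounded — condition on prior GPA band.
Standardising the old textbook to the population prior GPA band mix: 0.349·98/99 + 0.333·309/350 + 0.317·238/601 = 0.766.

0.77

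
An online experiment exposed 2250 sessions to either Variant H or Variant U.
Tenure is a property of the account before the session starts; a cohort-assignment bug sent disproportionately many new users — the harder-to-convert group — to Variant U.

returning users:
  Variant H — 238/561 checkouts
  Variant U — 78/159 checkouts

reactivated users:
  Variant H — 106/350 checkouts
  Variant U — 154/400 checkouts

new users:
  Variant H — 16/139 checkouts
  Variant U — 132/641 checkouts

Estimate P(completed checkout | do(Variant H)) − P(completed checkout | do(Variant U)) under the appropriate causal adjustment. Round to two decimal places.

-0.08

The imbalance in user tenure arose from how sessions were allocated, not from anything the variant did; and user tenure independently affects the outcome. The pooled gap is confounded — condition on user tenure.
Adjusting over the population distribution of user tenure: 0.320·(0.424−0.491) + 0.333·(0.303−0.385) + 0.347·(0.115−0.206) = -0.080.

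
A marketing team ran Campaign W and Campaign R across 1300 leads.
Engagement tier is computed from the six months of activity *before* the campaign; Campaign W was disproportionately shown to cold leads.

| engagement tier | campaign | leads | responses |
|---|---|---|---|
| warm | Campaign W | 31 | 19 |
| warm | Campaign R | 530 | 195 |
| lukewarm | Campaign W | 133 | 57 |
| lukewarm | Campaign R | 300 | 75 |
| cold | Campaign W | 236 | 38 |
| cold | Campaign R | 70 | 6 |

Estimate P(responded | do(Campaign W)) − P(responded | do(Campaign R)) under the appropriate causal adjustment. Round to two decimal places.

+0.18

Since engagement tier is a pre-existing factor (not a product of the campaign) and it affects the outcome on its own, it is a confounder. The stratified rates, not the pooled rate, identify the causal effect.
Adjusting over the population distribution of engagement tier: 0.432·(0.613−0.368) + 0.333·(0.429−0.250) + 0.235·(0.161−0.086) = +0.183.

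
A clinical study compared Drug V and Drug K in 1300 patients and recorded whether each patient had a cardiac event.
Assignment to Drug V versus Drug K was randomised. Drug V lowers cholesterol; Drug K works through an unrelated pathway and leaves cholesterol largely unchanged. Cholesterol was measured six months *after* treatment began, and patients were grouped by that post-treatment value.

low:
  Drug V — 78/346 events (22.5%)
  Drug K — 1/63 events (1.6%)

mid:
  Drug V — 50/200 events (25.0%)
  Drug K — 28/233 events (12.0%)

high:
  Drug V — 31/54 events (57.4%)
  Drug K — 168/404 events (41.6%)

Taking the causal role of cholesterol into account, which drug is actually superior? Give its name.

Drug K is lower inside every cholesterol stratum but Drug V is lower in aggregate. Whether to stratify depends on how cholesterol relates to the drug.
Cholesterol is downstream of the drug. One should not condition on a consequence of treatment, so the overall rates are the right comparison.
Pooled: Drug V 26.5% vs Drug K 28.1%; Drug V is lower overall.

Drug V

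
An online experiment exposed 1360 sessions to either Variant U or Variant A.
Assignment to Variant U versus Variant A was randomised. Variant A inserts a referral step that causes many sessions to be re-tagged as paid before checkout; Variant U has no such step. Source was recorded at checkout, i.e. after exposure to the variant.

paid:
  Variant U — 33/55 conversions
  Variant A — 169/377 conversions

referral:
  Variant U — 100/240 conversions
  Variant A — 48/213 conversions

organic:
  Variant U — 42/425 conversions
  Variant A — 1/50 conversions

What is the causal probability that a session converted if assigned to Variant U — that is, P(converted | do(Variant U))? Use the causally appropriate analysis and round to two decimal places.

The traffic source-specific comparison favours Variant U throughout, but the pooled figures favour Variant A. The question is whether to condition on traffic source.
Because the variant influences traffic source, traffic source is a post-treatment mediator, not a confounder. Stratifying on it would bias the estimate; the causal effect is the crude pooled difference.
So P(outcome | do(Variant U)) is just the pooled rate for Variant U: 175/720 = 0.243.

0.24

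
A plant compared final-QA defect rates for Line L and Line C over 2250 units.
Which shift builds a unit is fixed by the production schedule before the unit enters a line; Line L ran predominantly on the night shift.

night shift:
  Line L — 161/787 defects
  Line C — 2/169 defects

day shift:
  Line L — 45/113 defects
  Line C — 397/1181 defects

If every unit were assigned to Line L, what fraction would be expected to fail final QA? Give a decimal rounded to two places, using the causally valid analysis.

Shift differs across lines for reasons unrelated to any effect of the line itself, and it separately predicts the outcome — a classic confounder. We must compare within shift levels.
Standardising Line L to the population shift mix: 0.425·161/787 + 0.575·45/113 = 0.316.

0.32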